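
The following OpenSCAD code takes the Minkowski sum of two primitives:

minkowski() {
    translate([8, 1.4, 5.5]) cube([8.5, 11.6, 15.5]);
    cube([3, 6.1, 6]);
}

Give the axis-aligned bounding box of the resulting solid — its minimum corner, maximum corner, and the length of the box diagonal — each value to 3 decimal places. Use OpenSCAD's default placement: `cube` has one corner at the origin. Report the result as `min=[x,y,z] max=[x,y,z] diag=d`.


min=[8.000,1.400,5.500] max=[19.500,19.100,27.000] diag=30.130

A = translate([8, 1.4, 5.5]) cube([8.5, 11.6, 15.5]) → bbox [8,1.4,5.5] .. [16.5,13,21]
B = cube([3, 6.1, 6]) → bbox [0,0,0] .. [3,6.1,6]
lo = A.lo+B.lo = [8+0, 1.4+0, 5.5+0] = [8.000,1.400,5.500]
hi = A.hi+B.hi = [16.5+3, 13+6.1, 21+6] = [19.500,19.100,27.000]
diag = √(11.5²+17.7²+21.5²) = √907.79 = 30.130


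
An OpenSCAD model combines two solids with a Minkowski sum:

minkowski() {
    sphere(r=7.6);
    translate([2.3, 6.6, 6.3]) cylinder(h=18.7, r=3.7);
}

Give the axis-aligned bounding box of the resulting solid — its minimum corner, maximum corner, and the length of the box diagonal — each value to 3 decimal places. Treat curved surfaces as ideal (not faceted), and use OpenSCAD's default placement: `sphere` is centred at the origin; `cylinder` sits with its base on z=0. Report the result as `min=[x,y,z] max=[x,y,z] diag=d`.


min=[-9.000,-4.700,-1.300] max=[13.600,17.900,32.600] diag=46.591

A = translate([2.3, 6.6, 6.3]) cylinder(h=18.7, r=3.7) → bbox [-1.4,2.9,6.3] .. [6,10.3,25]
B = sphere(r=7.6) → bbox [-7.6,-7.6,-7.6] .. [7.6,7.6,7.6]
lo = A.lo+B.lo = [-1.4-7.6, 2.9-7.6, 6.3-7.6] = [-9.000,-4.700,-1.300]
hi = A.hi+B.hi = [6+7.6, 10.3+7.6, 25+7.6] = [13.600,17.900,32.600]
diag = √(22.6²+22.6²+33.9²) = √2170.73 = 46.591


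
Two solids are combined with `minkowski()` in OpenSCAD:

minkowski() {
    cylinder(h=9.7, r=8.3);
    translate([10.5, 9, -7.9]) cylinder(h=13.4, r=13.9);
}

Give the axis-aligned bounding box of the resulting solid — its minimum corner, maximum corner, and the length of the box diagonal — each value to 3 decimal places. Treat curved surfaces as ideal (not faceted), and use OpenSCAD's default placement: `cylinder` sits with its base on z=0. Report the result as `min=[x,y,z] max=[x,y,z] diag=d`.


A = translate([10.5, 9, -7.9]) cylinder(h=13.4, r=13.9) → bbox [-3.4,-4.9,-7.9] .. [24.4,22.9,5.5]
B = cylinder(h=9.7, r=8.3) → bbox [-8.3,-8.3,0] .. [8.3,8.3,9.7]
lo = A.lo+B.lo = [-3.4-8.3, -4.9-8.3, -7.9+0] = [-11.700,-13.200,-7.900]
hi = A.hi+B.hi = [24.4+8.3, 22.9+8.3, 5.5+9.7] = [32.700,31.200,15.200]
diag = √(44.4²+44.4²+23.1²) = √4476.33 = 66.905

min=[-11.700,-13.200,-7.900] max=[32.700,31.200,15.200] diag=66.905


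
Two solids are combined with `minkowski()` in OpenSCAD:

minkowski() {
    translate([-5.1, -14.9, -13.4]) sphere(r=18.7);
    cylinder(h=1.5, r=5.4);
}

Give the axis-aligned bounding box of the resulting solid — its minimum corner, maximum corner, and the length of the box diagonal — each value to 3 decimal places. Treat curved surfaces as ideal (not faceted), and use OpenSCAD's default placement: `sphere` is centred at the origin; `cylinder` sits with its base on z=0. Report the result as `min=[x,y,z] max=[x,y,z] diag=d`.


min=[-29.200,-39.000,-32.100] max=[19.000,9.200,6.800] diag=78.484

A = translate([-5.1, -14.9, -13.4]) sphere(r=18.7) → bbox [-23.8,-33.6,-32.1] .. [13.6,3.8,5.3]
B = cylinder(h=1.5, r=5.4) → bbox [-5.4,-5.4,0] .. [5.4,5.4,1.5]
lo = A.lo+B.lo = [-23.8-5.4, -33.6-5.4, -32.1+0] = [-29.200,-39.000,-32.100]
hi = A.hi+B.hi = [13.6+5.4, 3.8+5.4, 5.3+1.5] = [19.000,9.200,6.800]
diag = √(48.2²+48.2²+38.9²) = √6159.69 = 78.484


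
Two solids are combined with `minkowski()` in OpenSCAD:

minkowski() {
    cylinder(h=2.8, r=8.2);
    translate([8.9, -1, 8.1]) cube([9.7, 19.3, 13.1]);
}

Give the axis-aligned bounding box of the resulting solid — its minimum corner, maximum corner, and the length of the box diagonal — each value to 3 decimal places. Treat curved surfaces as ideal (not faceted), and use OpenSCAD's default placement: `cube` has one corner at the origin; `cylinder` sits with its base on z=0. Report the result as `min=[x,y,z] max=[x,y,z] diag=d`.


A = translate([8.9, -1, 8.1]) cube([9.7, 19.3, 13.1]) → bbox [8.9,-1,8.1] .. [18.6,18.3,21.2]
B = cylinder(h=2.8, r=8.2) → bbox [-8.2,-8.2,0] .. [8.2,8.2,2.8]
lo = A.lo+B.lo = [8.9-8.2, -1-8.2, 8.1+0] = [0.700,-9.200,8.100]
hi = A.hi+B.hi = [18.6+8.2, 18.3+8.2, 21.2+2.8] = [26.800,26.500,24.000]
diag = √(26.1²+35.7²+15.9²) = √2208.51 = 46.995

min=[0.700,-9.200,8.100] max=[26.800,26.500,24.000] diag=46.995


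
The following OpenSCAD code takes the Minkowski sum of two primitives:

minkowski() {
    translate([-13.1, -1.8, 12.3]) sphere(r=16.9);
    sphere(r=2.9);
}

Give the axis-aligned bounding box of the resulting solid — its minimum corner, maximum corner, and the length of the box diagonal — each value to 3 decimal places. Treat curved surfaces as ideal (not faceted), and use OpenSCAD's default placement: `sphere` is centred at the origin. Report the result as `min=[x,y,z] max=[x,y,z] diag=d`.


min=[-32.900,-21.600,-7.500] max=[6.700,18.000,32.100] diag=68.589

A = translate([-13.1, -1.8, 12.3]) sphere(r=16.9) → bbox [-30,-18.7,-4.6] .. [3.8,15.1,29.2]
B = sphere(r=2.9) → bbox [-2.9,-2.9,-2.9] .. [2.9,2.9,2.9]
lo = A.lo+B.lo = [-30-2.9, -18.7-2.9, -4.6-2.9] = [-32.900,-21.600,-7.500]
hi = A.hi+B.hi = [3.8+2.9, 15.1+2.9, 29.2+2.9] = [6.700,18.000,32.100]
diag = √(39.6²+39.6²+39.6²) = √4704.48 = 68.589


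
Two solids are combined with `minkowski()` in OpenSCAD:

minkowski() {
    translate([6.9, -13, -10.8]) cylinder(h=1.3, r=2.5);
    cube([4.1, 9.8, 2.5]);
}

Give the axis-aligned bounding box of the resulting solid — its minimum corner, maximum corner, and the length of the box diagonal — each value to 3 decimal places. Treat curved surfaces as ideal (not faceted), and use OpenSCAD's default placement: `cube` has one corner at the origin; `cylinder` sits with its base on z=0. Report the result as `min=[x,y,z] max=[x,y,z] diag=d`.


A = translate([6.9, -13, -10.8]) cylinder(h=1.3, r=2.5) → bbox [4.4,-15.5,-10.8] .. [9.4,-10.5,-9.5]
B = cube([4.1, 9.8, 2.5]) → bbox [0,0,0] .. [4.1,9.8,2.5]
lo = A.lo+B.lo = [4.4+0, -15.5+0, -10.8+0] = [4.400,-15.500,-10.800]
hi = A.hi+B.hi = [9.4+4.1, -10.5+9.8, -9.5+2.5] = [13.500,-0.700,-7.000]
diag = √(9.1²+14.8²+3.8²) = √316.29 = 17.785

min=[4.400,-15.500,-10.800] max=[13.500,-0.700,-7.000] diag=17.785


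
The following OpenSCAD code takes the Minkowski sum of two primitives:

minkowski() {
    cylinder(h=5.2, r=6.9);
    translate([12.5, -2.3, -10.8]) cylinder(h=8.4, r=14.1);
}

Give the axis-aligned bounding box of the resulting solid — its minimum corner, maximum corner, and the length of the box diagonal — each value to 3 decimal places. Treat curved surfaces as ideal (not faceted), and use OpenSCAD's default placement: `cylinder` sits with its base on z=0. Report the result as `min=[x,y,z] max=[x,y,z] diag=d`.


A = translate([12.5, -2.3, -10.8]) cylinder(h=8.4, r=14.1) → bbox [-1.6,-16.4,-10.8] .. [26.6,11.8,-2.4]
B = cylinder(h=5.2, r=6.9) → bbox [-6.9,-6.9,0] .. [6.9,6.9,5.2]
lo = A.lo+B.lo = [-1.6-6.9, -16.4-6.9, -10.8+0] = [-8.500,-23.300,-10.800]
hi = A.hi+B.hi = [26.6+6.9, 11.8+6.9, -2.4+5.2] = [33.500,18.700,2.800]
diag = √(42²+42²+13.6²) = √3712.96 = 60.934

min=[-8.500,-23.300,-10.800] max=[33.500,18.700,2.800] diag=60.934


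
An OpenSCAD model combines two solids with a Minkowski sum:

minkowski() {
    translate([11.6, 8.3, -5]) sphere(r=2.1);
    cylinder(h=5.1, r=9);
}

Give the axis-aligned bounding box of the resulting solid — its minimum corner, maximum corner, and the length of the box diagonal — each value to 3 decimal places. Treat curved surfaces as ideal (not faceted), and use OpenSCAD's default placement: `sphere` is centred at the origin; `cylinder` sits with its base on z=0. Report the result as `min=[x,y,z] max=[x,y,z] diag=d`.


min=[0.500,-2.800,-7.100] max=[22.700,19.400,2.200] diag=32.744

A = translate([11.6, 8.3, -5]) sphere(r=2.1) → bbox [9.5,6.2,-7.1] .. [13.7,10.4,-2.9]
B = cylinder(h=5.1, r=9) → bbox [-9,-9,0] .. [9,9,5.1]
lo = A.lo+B.lo = [9.5-9, 6.2-9, -7.1+0] = [0.500,-2.800,-7.100]
hi = A.hi+B.hi = [13.7+9, 10.4+9, -2.9+5.1] = [22.700,19.400,2.200]
diag = √(22.2²+22.2²+9.3²) = √1072.17 = 32.744


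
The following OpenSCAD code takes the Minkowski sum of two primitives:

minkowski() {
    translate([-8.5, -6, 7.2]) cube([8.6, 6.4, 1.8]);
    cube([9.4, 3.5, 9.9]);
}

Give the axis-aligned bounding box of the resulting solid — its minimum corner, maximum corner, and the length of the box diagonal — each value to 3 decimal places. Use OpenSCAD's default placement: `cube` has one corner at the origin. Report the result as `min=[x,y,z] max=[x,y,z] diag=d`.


A = translate([-8.5, -6, 7.2]) cube([8.6, 6.4, 1.8]) → bbox [-8.5,-6,7.2] .. [0.1,0.4,9]
B = cube([9.4, 3.5, 9.9]) → bbox [0,0,0] .. [9.4,3.5,9.9]
lo = A.lo+B.lo = [-8.5+0, -6+0, 7.2+0] = [-8.500,-6.000,7.200]
hi = A.hi+B.hi = [0.1+9.4, 0.4+3.5, 9+9.9] = [9.500,3.900,18.900]
diag = √(18²+9.9²+11.7²) = √558.9 = 23.641

min=[-8.500,-6.000,7.200] max=[9.500,3.900,18.900] diag=23.641


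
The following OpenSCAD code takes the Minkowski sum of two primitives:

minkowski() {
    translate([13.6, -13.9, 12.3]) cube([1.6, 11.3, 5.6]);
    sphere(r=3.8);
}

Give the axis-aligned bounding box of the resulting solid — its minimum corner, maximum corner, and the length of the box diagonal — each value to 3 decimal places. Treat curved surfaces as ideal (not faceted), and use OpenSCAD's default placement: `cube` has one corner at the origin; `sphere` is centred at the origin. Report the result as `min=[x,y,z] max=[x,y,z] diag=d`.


A = translate([13.6, -13.9, 12.3]) cube([1.6, 11.3, 5.6]) → bbox [13.6,-13.9,12.3] .. [15.2,-2.6,17.9]
B = sphere(r=3.8) → bbox [-3.8,-3.8,-3.8] .. [3.8,3.8,3.8]
lo = A.lo+B.lo = [13.6-3.8, -13.9-3.8, 12.3-3.8] = [9.800,-17.700,8.500]
hi = A.hi+B.hi = [15.2+3.8, -2.6+3.8, 17.9+3.8] = [19.000,1.200,21.700]
diag = √(9.2²+18.9²+13.2²) = √616.09 = 24.821

min=[9.800,-17.700,8.500] max=[19.000,1.200,21.700] diag=24.821


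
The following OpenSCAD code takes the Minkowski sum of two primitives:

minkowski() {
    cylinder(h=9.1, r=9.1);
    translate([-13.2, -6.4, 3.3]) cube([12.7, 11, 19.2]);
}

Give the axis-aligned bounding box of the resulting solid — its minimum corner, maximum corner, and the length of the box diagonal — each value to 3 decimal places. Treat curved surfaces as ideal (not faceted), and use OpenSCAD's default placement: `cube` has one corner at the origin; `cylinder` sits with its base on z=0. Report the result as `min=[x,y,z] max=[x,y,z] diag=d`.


A = translate([-13.2, -6.4, 3.3]) cube([12.7, 11, 19.2]) → bbox [-13.2,-6.4,3.3] .. [-0.5,4.6,22.5]
B = cylinder(h=9.1, r=9.1) → bbox [-9.1,-9.1,0] .. [9.1,9.1,9.1]
lo = A.lo+B.lo = [-13.2-9.1, -6.4-9.1, 3.3+0] = [-22.300,-15.500,3.300]
hi = A.hi+B.hi = [-0.5+9.1, 4.6+9.1, 22.5+9.1] = [8.600,13.700,31.600]
diag = √(30.9²+29.2²+28.3²) = √2608.34 = 51.072

min=[-22.300,-15.500,3.300] max=[8.600,13.700,31.600] diag=51.072


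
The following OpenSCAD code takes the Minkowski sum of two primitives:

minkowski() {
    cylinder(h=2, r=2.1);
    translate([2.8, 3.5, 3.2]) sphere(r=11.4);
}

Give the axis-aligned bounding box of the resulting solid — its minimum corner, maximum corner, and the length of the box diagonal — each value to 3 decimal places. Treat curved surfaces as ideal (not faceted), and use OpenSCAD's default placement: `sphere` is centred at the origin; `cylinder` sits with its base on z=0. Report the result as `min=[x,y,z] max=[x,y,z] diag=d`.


min=[-10.700,-10.000,-8.200] max=[16.300,17.000,16.600] diag=45.531

A = translate([2.8, 3.5, 3.2]) sphere(r=11.4) → bbox [-8.6,-7.9,-8.2] .. [14.2,14.9,14.6]
B = cylinder(h=2, r=2.1) → bbox [-2.1,-2.1,0] .. [2.1,2.1,2]
lo = A.lo+B.lo = [-8.6-2.1, -7.9-2.1, -8.2+0] = [-10.700,-10.000,-8.200]
hi = A.hi+B.hi = [14.2+2.1, 14.9+2.1, 14.6+2] = [16.300,17.000,16.600]
diag = √(27²+27²+24.8²) = √2073.04 = 45.531


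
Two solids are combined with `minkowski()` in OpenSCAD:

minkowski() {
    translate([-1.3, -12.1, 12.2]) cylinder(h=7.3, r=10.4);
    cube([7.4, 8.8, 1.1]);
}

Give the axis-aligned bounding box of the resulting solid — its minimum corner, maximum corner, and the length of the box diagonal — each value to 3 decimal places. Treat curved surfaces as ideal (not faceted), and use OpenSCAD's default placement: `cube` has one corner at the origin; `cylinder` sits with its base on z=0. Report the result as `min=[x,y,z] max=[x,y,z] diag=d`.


min=[-11.700,-22.500,12.200] max=[16.500,7.100,20.600] diag=41.737

A = translate([-1.3, -12.1, 12.2]) cylinder(h=7.3, r=10.4) → bbox [-11.7,-22.5,12.2] .. [9.1,-1.7,19.5]
B = cube([7.4, 8.8, 1.1]) → bbox [0,0,0] .. [7.4,8.8,1.1]
lo = A.lo+B.lo = [-11.7+0, -22.5+0, 12.2+0] = [-11.700,-22.500,12.200]
hi = A.hi+B.hi = [9.1+7.4, -1.7+8.8, 19.5+1.1] = [16.500,7.100,20.600]
diag = √(28.2²+29.6²+8.4²) = √1741.96 = 41.737


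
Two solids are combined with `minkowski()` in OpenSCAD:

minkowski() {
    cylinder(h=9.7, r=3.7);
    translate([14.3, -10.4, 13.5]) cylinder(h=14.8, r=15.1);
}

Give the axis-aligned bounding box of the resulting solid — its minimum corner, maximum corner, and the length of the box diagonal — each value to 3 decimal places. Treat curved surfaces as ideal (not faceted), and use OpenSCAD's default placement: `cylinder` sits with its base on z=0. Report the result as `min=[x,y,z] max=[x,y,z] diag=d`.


A = translate([14.3, -10.4, 13.5]) cylinder(h=14.8, r=15.1) → bbox [-0.8,-25.5,13.5] .. [29.4,4.7,28.3]
B = cylinder(h=9.7, r=3.7) → bbox [-3.7,-3.7,0] .. [3.7,3.7,9.7]
lo = A.lo+B.lo = [-0.8-3.7, -25.5-3.7, 13.5+0] = [-4.500,-29.200,13.500]
hi = A.hi+B.hi = [29.4+3.7, 4.7+3.7, 28.3+9.7] = [33.100,8.400,38.000]
diag = √(37.6²+37.6²+24.5²) = √3427.77 = 58.547

min=[-4.500,-29.200,13.500] max=[33.100,8.400,38.000] diag=58.547


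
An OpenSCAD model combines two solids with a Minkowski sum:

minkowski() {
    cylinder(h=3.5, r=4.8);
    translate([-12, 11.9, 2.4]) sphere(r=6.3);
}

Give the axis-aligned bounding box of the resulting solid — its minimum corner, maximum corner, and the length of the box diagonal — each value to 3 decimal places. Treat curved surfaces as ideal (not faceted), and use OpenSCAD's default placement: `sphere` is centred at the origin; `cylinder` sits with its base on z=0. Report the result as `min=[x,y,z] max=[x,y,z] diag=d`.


min=[-23.100,0.800,-3.900] max=[-0.900,23.000,12.200] diag=35.283

A = translate([-12, 11.9, 2.4]) sphere(r=6.3) → bbox [-18.3,5.6,-3.9] .. [-5.7,18.2,8.7]
B = cylinder(h=3.5, r=4.8) → bbox [-4.8,-4.8,0] .. [4.8,4.8,3.5]
lo = A.lo+B.lo = [-18.3-4.8, 5.6-4.8, -3.9+0] = [-23.100,0.800,-3.900]
hi = A.hi+B.hi = [-5.7+4.8, 18.2+4.8, 8.7+3.5] = [-0.900,23.000,12.200]
diag = √(22.2²+22.2²+16.1²) = √1244.89 = 35.283


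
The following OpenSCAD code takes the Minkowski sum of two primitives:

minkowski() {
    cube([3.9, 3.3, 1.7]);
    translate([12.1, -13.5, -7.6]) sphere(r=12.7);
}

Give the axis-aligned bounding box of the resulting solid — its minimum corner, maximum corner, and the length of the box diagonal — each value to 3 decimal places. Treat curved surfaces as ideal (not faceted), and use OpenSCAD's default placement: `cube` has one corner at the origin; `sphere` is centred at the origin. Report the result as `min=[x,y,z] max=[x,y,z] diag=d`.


min=[-0.600,-26.200,-20.300] max=[28.700,2.500,6.800] diag=49.159

A = translate([12.1, -13.5, -7.6]) sphere(r=12.7) → bbox [-0.6,-26.2,-20.3] .. [24.8,-0.8,5.1]
B = cube([3.9, 3.3, 1.7]) → bbox [0,0,0] .. [3.9,3.3,1.7]
lo = A.lo+B.lo = [-0.6+0, -26.2+0, -20.3+0] = [-0.600,-26.200,-20.300]
hi = A.hi+B.hi = [24.8+3.9, -0.8+3.3, 5.1+1.7] = [28.700,2.500,6.800]
diag = √(29.3²+28.7²+27.1²) = √2416.59 = 49.159


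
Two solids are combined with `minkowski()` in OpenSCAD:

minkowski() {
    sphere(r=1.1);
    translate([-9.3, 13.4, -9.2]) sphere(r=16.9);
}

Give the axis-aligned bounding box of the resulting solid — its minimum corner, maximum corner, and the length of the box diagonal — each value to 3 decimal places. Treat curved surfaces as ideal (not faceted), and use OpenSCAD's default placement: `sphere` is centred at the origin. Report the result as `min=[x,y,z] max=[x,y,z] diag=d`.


A = translate([-9.3, 13.4, -9.2]) sphere(r=16.9) → bbox [-26.2,-3.5,-26.1] .. [7.6,30.3,7.7]
B = sphere(r=1.1) → bbox [-1.1,-1.1,-1.1] .. [1.1,1.1,1.1]
lo = A.lo+B.lo = [-26.2-1.1, -3.5-1.1, -26.1-1.1] = [-27.300,-4.600,-27.200]
hi = A.hi+B.hi = [7.6+1.1, 30.3+1.1, 7.7+1.1] = [8.700,31.400,8.800]
diag = √(36²+36²+36²) = √3888 = 62.354

min=[-27.300,-4.600,-27.200] max=[8.700,31.400,8.800] diag=62.354


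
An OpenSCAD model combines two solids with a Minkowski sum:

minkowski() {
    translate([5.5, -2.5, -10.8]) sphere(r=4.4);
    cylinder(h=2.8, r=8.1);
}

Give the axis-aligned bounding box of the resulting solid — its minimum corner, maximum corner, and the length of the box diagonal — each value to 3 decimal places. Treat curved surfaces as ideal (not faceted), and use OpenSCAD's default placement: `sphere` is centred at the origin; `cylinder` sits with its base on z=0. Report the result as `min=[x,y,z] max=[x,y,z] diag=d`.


min=[-7.000,-15.000,-15.200] max=[18.000,10.000,-3.600] diag=37.210

A = translate([5.5, -2.5, -10.8]) sphere(r=4.4) → bbox [1.1,-6.9,-15.2] .. [9.9,1.9,-6.4]
B = cylinder(h=2.8, r=8.1) → bbox [-8.1,-8.1,0] .. [8.1,8.1,2.8]
lo = A.lo+B.lo = [1.1-8.1, -6.9-8.1, -15.2+0] = [-7.000,-15.000,-15.200]
hi = A.hi+B.hi = [9.9+8.1, 1.9+8.1, -6.4+2.8] = [18.000,10.000,-3.600]
diag = √(25²+25²+11.6²) = √1384.56 = 37.210


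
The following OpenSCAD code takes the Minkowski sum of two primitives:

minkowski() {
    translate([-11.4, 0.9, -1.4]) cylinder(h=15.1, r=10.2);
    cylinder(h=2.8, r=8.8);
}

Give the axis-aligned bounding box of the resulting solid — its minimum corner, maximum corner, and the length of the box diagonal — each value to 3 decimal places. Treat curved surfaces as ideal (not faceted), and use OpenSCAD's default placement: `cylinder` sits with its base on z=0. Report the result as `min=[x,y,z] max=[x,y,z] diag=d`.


A = translate([-11.4, 0.9, -1.4]) cylinder(h=15.1, r=10.2) → bbox [-21.6,-9.3,-1.4] .. [-1.2,11.1,13.7]
B = cylinder(h=2.8, r=8.8) → bbox [-8.8,-8.8,0] .. [8.8,8.8,2.8]
lo = A.lo+B.lo = [-21.6-8.8, -9.3-8.8, -1.4+0] = [-30.400,-18.100,-1.400]
hi = A.hi+B.hi = [-1.2+8.8, 11.1+8.8, 13.7+2.8] = [7.600,19.900,16.500]
diag = √(38²+38²+17.9²) = √3208.41 = 56.643

min=[-30.400,-18.100,-1.400] max=[7.600,19.900,16.500] diag=56.643


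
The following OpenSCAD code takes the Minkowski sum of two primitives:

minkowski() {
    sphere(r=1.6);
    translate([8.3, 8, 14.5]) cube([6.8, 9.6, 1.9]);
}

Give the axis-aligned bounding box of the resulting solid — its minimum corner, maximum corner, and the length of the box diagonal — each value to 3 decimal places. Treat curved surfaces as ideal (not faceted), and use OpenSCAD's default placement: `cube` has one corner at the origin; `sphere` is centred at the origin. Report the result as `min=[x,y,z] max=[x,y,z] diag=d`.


A = translate([8.3, 8, 14.5]) cube([6.8, 9.6, 1.9]) → bbox [8.3,8,14.5] .. [15.1,17.6,16.4]
B = sphere(r=1.6) → bbox [-1.6,-1.6,-1.6] .. [1.6,1.6,1.6]
lo = A.lo+B.lo = [8.3-1.6, 8-1.6, 14.5-1.6] = [6.700,6.400,12.900]
hi = A.hi+B.hi = [15.1+1.6, 17.6+1.6, 16.4+1.6] = [16.700,19.200,18.000]
diag = √(10²+12.8²+5.1²) = √289.85 = 17.025

min=[6.700,6.400,12.900] max=[16.700,19.200,18.000] diag=17.025


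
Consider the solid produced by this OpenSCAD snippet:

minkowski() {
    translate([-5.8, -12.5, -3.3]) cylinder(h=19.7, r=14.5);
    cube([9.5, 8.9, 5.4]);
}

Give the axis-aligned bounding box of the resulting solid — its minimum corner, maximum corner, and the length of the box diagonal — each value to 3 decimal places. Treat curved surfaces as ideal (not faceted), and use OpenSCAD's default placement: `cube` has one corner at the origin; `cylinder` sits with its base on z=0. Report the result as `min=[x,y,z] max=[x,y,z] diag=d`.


min=[-20.300,-27.000,-3.300] max=[18.200,10.900,21.800] diag=59.571

A = translate([-5.8, -12.5, -3.3]) cylinder(h=19.7, r=14.5) → bbox [-20.3,-27,-3.3] .. [8.7,2,16.4]
B = cube([9.5, 8.9, 5.4]) → bbox [0,0,0] .. [9.5,8.9,5.4]
lo = A.lo+B.lo = [-20.3+0, -27+0, -3.3+0] = [-20.300,-27.000,-3.300]
hi = A.hi+B.hi = [8.7+9.5, 2+8.9, 16.4+5.4] = [18.200,10.900,21.800]
diag = √(38.5²+37.9²+25.1²) = √3548.67 = 59.571


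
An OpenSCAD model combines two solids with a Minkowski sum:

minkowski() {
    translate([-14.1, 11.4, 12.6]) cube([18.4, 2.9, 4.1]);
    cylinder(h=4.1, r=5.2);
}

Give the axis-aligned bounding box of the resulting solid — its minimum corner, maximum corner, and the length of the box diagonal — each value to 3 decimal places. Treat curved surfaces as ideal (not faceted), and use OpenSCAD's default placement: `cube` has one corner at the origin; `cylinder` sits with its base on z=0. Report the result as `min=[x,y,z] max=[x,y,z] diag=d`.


A = translate([-14.1, 11.4, 12.6]) cube([18.4, 2.9, 4.1]) → bbox [-14.1,11.4,12.6] .. [4.3,14.3,16.7]
B = cylinder(h=4.1, r=5.2) → bbox [-5.2,-5.2,0] .. [5.2,5.2,4.1]
lo = A.lo+B.lo = [-14.1-5.2, 11.4-5.2, 12.6+0] = [-19.300,6.200,12.600]
hi = A.hi+B.hi = [4.3+5.2, 14.3+5.2, 16.7+4.1] = [9.500,19.500,20.800]
diag = √(28.8²+13.3²+8.2²) = √1073.57 = 32.765

min=[-19.300,6.200,12.600] max=[9.500,19.500,20.800] diag=32.765


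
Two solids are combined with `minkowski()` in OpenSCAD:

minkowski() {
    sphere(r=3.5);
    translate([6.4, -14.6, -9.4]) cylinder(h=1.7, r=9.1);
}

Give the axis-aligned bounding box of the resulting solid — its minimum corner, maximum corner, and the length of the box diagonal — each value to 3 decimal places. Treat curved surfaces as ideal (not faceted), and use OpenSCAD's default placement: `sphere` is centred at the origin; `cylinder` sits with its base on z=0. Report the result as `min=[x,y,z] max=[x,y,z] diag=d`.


min=[-6.200,-27.200,-12.900] max=[19.000,-2.000,-4.200] diag=36.685

A = translate([6.4, -14.6, -9.4]) cylinder(h=1.7, r=9.1) → bbox [-2.7,-23.7,-9.4] .. [15.5,-5.5,-7.7]
B = sphere(r=3.5) → bbox [-3.5,-3.5,-3.5] .. [3.5,3.5,3.5]
lo = A.lo+B.lo = [-2.7-3.5, -23.7-3.5, -9.4-3.5] = [-6.200,-27.200,-12.900]
hi = A.hi+B.hi = [15.5+3.5, -5.5+3.5, -7.7+3.5] = [19.000,-2.000,-4.200]
diag = √(25.2²+25.2²+8.7²) = √1345.77 = 36.685


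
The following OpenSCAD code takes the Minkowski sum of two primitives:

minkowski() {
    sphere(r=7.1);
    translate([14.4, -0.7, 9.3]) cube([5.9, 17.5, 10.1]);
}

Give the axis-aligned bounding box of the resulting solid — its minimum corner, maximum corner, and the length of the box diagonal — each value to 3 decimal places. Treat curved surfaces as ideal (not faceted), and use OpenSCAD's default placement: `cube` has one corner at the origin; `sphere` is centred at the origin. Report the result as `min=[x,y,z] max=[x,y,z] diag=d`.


min=[7.300,-7.800,2.200] max=[27.400,23.900,26.500] diag=44.715

A = translate([14.4, -0.7, 9.3]) cube([5.9, 17.5, 10.1]) → bbox [14.4,-0.7,9.3] .. [20.3,16.8,19.4]
B = sphere(r=7.1) → bbox [-7.1,-7.1,-7.1] .. [7.1,7.1,7.1]
lo = A.lo+B.lo = [14.4-7.1, -0.7-7.1, 9.3-7.1] = [7.300,-7.800,2.200]
hi = A.hi+B.hi = [20.3+7.1, 16.8+7.1, 19.4+7.1] = [27.400,23.900,26.500]
diag = √(20.1²+31.7²+24.3²) = √1999.39 = 44.715


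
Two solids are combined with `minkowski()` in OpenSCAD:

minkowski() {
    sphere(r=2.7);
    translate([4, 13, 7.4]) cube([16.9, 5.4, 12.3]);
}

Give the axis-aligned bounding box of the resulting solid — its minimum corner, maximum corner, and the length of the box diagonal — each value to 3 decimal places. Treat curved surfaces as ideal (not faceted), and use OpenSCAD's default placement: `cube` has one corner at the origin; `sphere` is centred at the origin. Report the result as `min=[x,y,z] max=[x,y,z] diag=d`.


min=[1.300,10.300,4.700] max=[23.600,21.100,22.400] diag=30.450

A = translate([4, 13, 7.4]) cube([16.9, 5.4, 12.3]) → bbox [4,13,7.4] .. [20.9,18.4,19.7]
B = sphere(r=2.7) → bbox [-2.7,-2.7,-2.7] .. [2.7,2.7,2.7]
lo = A.lo+B.lo = [4-2.7, 13-2.7, 7.4-2.7] = [1.300,10.300,4.700]
hi = A.hi+B.hi = [20.9+2.7, 18.4+2.7, 19.7+2.7] = [23.600,21.100,22.400]
diag = √(22.3²+10.8²+17.7²) = √927.22 = 30.450


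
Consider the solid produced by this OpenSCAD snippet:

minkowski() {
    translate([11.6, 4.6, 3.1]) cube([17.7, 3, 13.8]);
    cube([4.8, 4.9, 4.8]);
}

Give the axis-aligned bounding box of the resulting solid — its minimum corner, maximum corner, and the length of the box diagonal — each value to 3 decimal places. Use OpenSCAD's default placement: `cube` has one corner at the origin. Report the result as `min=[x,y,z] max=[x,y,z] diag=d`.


A = translate([11.6, 4.6, 3.1]) cube([17.7, 3, 13.8]) → bbox [11.6,4.6,3.1] .. [29.3,7.6,16.9]
B = cube([4.8, 4.9, 4.8]) → bbox [0,0,0] .. [4.8,4.9,4.8]
lo = A.lo+B.lo = [11.6+0, 4.6+0, 3.1+0] = [11.600,4.600,3.100]
hi = A.hi+B.hi = [29.3+4.8, 7.6+4.9, 16.9+4.8] = [34.100,12.500,21.700]
diag = √(22.5²+7.9²+18.6²) = √914.62 = 30.243

min=[11.600,4.600,3.100] max=[34.100,12.500,21.700] diag=30.243


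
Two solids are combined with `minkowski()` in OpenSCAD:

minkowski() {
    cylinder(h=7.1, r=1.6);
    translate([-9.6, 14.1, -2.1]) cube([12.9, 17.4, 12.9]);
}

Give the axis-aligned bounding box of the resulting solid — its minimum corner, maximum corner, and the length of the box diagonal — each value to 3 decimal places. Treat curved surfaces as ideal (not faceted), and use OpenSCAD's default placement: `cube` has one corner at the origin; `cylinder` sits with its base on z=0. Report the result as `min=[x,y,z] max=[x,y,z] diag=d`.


min=[-11.200,12.500,-2.100] max=[4.900,33.100,17.900] diag=32.918

A = translate([-9.6, 14.1, -2.1]) cube([12.9, 17.4, 12.9]) → bbox [-9.6,14.1,-2.1] .. [3.3,31.5,10.8]
B = cylinder(h=7.1, r=1.6) → bbox [-1.6,-1.6,0] .. [1.6,1.6,7.1]
lo = A.lo+B.lo = [-9.6-1.6, 14.1-1.6, -2.1+0] = [-11.200,12.500,-2.100]
hi = A.hi+B.hi = [3.3+1.6, 31.5+1.6, 10.8+7.1] = [4.900,33.100,17.900]
diag = √(16.1²+20.6²+20²) = √1083.57 = 32.918


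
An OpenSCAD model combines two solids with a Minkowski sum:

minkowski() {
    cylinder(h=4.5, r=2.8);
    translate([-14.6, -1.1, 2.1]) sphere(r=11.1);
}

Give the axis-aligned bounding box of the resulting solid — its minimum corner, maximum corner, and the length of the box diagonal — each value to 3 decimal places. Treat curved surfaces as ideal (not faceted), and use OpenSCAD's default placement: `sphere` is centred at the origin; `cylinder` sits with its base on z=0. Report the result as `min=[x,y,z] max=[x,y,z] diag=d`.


A = translate([-14.6, -1.1, 2.1]) sphere(r=11.1) → bbox [-25.7,-12.2,-9] .. [-3.5,10,13.2]
B = cylinder(h=4.5, r=2.8) → bbox [-2.8,-2.8,0] .. [2.8,2.8,4.5]
lo = A.lo+B.lo = [-25.7-2.8, -12.2-2.8, -9+0] = [-28.500,-15.000,-9.000]
hi = A.hi+B.hi = [-3.5+2.8, 10+2.8, 13.2+4.5] = [-0.700,12.800,17.700]
diag = √(27.8²+27.8²+26.7²) = √2258.57 = 47.524

min=[-28.500,-15.000,-9.000] max=[-0.700,12.800,17.700] diag=47.524


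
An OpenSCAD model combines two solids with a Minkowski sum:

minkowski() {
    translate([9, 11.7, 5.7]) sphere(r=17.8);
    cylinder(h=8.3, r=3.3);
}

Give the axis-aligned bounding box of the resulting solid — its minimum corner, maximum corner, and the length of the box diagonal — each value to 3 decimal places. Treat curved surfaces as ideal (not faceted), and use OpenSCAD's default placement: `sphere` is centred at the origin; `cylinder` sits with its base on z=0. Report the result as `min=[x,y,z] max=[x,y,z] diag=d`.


A = translate([9, 11.7, 5.7]) sphere(r=17.8) → bbox [-8.8,-6.1,-12.1] .. [26.8,29.5,23.5]
B = cylinder(h=8.3, r=3.3) → bbox [-3.3,-3.3,0] .. [3.3,3.3,8.3]
lo = A.lo+B.lo = [-8.8-3.3, -6.1-3.3, -12.1+0] = [-12.100,-9.400,-12.100]
hi = A.hi+B.hi = [26.8+3.3, 29.5+3.3, 23.5+8.3] = [30.100,32.800,31.800]
diag = √(42.2²+42.2²+43.9²) = √5488.89 = 74.087

min=[-12.100,-9.400,-12.100] max=[30.100,32.800,31.800] diag=74.087


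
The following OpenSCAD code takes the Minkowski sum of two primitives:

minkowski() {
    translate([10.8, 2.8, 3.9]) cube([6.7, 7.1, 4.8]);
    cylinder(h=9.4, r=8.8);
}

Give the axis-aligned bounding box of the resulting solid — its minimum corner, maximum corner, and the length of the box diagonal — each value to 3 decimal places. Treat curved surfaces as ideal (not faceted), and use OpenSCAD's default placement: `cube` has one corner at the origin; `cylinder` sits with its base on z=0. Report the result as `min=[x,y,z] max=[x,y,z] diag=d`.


A = translate([10.8, 2.8, 3.9]) cube([6.7, 7.1, 4.8]) → bbox [10.8,2.8,3.9] .. [17.5,9.9,8.7]
B = cylinder(h=9.4, r=8.8) → bbox [-8.8,-8.8,0] .. [8.8,8.8,9.4]
lo = A.lo+B.lo = [10.8-8.8, 2.8-8.8, 3.9+0] = [2.000,-6.000,3.900]
hi = A.hi+B.hi = [17.5+8.8, 9.9+8.8, 8.7+9.4] = [26.300,18.700,18.100]
diag = √(24.3²+24.7²+14.2²) = √1402.22 = 37.446

min=[2.000,-6.000,3.900] max=[26.300,18.700,18.100] diag=37.446


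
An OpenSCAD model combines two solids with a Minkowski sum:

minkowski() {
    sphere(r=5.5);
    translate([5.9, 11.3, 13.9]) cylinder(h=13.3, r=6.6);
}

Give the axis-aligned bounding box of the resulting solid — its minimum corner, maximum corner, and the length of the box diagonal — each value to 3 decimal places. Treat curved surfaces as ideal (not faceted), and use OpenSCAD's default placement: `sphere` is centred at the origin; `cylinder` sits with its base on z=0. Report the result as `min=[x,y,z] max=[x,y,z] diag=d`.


A = translate([5.9, 11.3, 13.9]) cylinder(h=13.3, r=6.6) → bbox [-0.7,4.7,13.9] .. [12.5,17.9,27.2]
B = sphere(r=5.5) → bbox [-5.5,-5.5,-5.5] .. [5.5,5.5,5.5]
lo = A.lo+B.lo = [-0.7-5.5, 4.7-5.5, 13.9-5.5] = [-6.200,-0.800,8.400]
hi = A.hi+B.hi = [12.5+5.5, 17.9+5.5, 27.2+5.5] = [18.000,23.400,32.700]
diag = √(24.2²+24.2²+24.3²) = √1761.77 = 41.973

min=[-6.200,-0.800,8.400] max=[18.000,23.400,32.700] diag=41.973


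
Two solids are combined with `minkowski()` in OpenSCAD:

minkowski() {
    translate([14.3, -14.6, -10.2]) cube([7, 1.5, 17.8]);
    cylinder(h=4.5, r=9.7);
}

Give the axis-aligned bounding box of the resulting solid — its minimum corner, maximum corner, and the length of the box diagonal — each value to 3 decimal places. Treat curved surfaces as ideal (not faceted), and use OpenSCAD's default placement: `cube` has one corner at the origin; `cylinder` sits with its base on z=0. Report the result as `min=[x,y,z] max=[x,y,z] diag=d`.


min=[4.600,-24.300,-10.200] max=[31.000,-3.400,12.100] diag=40.386

A = translate([14.3, -14.6, -10.2]) cube([7, 1.5, 17.8]) → bbox [14.3,-14.6,-10.2] .. [21.3,-13.1,7.6]
B = cylinder(h=4.5, r=9.7) → bbox [-9.7,-9.7,0] .. [9.7,9.7,4.5]
lo = A.lo+B.lo = [14.3-9.7, -14.6-9.7, -10.2+0] = [4.600,-24.300,-10.200]
hi = A.hi+B.hi = [21.3+9.7, -13.1+9.7, 7.6+4.5] = [31.000,-3.400,12.100]
diag = √(26.4²+20.9²+22.3²) = √1631.06 = 40.386


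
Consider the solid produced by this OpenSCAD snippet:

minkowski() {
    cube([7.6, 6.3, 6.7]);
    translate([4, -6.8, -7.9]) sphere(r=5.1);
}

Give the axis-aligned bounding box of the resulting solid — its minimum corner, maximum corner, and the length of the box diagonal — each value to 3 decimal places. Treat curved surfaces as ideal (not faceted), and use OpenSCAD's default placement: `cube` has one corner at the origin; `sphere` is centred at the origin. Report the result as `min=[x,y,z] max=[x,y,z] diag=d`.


min=[-1.100,-11.900,-13.000] max=[16.700,4.600,3.900] diag=29.575

A = translate([4, -6.8, -7.9]) sphere(r=5.1) → bbox [-1.1,-11.9,-13] .. [9.1,-1.7,-2.8]
B = cube([7.6, 6.3, 6.7]) → bbox [0,0,0] .. [7.6,6.3,6.7]
lo = A.lo+B.lo = [-1.1+0, -11.9+0, -13+0] = [-1.100,-11.900,-13.000]
hi = A.hi+B.hi = [9.1+7.6, -1.7+6.3, -2.8+6.7] = [16.700,4.600,3.900]
diag = √(17.8²+16.5²+16.9²) = √874.7 = 29.575


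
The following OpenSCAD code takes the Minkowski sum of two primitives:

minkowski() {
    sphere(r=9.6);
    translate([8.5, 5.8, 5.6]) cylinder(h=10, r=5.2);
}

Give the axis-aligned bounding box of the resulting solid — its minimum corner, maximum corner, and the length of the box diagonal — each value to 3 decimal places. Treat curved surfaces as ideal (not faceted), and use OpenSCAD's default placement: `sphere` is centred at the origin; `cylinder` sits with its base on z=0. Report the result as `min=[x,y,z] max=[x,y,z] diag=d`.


A = translate([8.5, 5.8, 5.6]) cylinder(h=10, r=5.2) → bbox [3.3,0.6,5.6] .. [13.7,11,15.6]
B = sphere(r=9.6) → bbox [-9.6,-9.6,-9.6] .. [9.6,9.6,9.6]
lo = A.lo+B.lo = [3.3-9.6, 0.6-9.6, 5.6-9.6] = [-6.300,-9.000,-4.000]
hi = A.hi+B.hi = [13.7+9.6, 11+9.6, 15.6+9.6] = [23.300,20.600,25.200]
diag = √(29.6²+29.6²+29.2²) = √2604.96 = 51.039

min=[-6.300,-9.000,-4.000] max=[23.300,20.600,25.200] diag=51.039


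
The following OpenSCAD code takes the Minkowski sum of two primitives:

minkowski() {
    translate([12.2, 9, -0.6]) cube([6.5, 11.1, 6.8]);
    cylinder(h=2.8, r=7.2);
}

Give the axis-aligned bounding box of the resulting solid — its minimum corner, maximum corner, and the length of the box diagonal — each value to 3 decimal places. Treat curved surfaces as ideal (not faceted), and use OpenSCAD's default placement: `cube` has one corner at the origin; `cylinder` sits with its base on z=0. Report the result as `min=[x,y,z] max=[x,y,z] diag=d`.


A = translate([12.2, 9, -0.6]) cube([6.5, 11.1, 6.8]) → bbox [12.2,9,-0.6] .. [18.7,20.1,6.2]
B = cylinder(h=2.8, r=7.2) → bbox [-7.2,-7.2,0] .. [7.2,7.2,2.8]
lo = A.lo+B.lo = [12.2-7.2, 9-7.2, -0.6+0] = [5.000,1.800,-0.600]
hi = A.hi+B.hi = [18.7+7.2, 20.1+7.2, 6.2+2.8] = [25.900,27.300,9.000]
diag = √(20.9²+25.5²+9.6²) = √1179.22 = 34.340

min=[5.000,1.800,-0.600] max=[25.900,27.300,9.000] diag=34.340


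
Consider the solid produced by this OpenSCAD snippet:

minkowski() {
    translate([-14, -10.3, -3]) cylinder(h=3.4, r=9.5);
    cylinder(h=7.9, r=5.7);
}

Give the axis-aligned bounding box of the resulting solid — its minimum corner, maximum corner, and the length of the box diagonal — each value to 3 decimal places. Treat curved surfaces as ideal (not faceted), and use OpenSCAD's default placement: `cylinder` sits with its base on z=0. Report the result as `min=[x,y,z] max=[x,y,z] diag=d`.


A = translate([-14, -10.3, -3]) cylinder(h=3.4, r=9.5) → bbox [-23.5,-19.8,-3] .. [-4.5,-0.8,0.4]
B = cylinder(h=7.9, r=5.7) → bbox [-5.7,-5.7,0] .. [5.7,5.7,7.9]
lo = A.lo+B.lo = [-23.5-5.7, -19.8-5.7, -3+0] = [-29.200,-25.500,-3.000]
hi = A.hi+B.hi = [-4.5+5.7, -0.8+5.7, 0.4+7.9] = [1.200,4.900,8.300]
diag = √(30.4²+30.4²+11.3²) = √1976.01 = 44.452

min=[-29.200,-25.500,-3.000] max=[1.200,4.900,8.300] diag=44.452


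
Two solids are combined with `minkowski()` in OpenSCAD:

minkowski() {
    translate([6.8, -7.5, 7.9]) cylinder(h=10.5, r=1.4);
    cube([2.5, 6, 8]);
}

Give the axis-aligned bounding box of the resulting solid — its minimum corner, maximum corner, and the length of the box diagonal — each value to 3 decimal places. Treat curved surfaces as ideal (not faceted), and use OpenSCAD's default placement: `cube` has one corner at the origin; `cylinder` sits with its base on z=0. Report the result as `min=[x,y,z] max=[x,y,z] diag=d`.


min=[5.400,-8.900,7.900] max=[10.700,-0.100,26.400] diag=21.161

A = translate([6.8, -7.5, 7.9]) cylinder(h=10.5, r=1.4) → bbox [5.4,-8.9,7.9] .. [8.2,-6.1,18.4]
B = cube([2.5, 6, 8]) → bbox [0,0,0] .. [2.5,6,8]
lo = A.lo+B.lo = [5.4+0, -8.9+0, 7.9+0] = [5.400,-8.900,7.900]
hi = A.hi+B.hi = [8.2+2.5, -6.1+6, 18.4+8] = [10.700,-0.100,26.400]
diag = √(5.3²+8.8²+18.5²) = √447.78 = 21.161


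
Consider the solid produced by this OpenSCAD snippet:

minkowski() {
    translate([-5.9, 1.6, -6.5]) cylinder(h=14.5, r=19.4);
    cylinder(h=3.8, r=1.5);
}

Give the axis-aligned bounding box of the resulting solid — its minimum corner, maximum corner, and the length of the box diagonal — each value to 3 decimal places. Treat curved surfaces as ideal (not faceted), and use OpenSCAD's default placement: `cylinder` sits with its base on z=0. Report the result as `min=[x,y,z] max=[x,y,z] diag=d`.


A = translate([-5.9, 1.6, -6.5]) cylinder(h=14.5, r=19.4) → bbox [-25.3,-17.8,-6.5] .. [13.5,21,8]
B = cylinder(h=3.8, r=1.5) → bbox [-1.5,-1.5,0] .. [1.5,1.5,3.8]
lo = A.lo+B.lo = [-25.3-1.5, -17.8-1.5, -6.5+0] = [-26.800,-19.300,-6.500]
hi = A.hi+B.hi = [13.5+1.5, 21+1.5, 8+3.8] = [15.000,22.500,11.800]
diag = √(41.8²+41.8²+18.3²) = √3829.37 = 61.882

min=[-26.800,-19.300,-6.500] max=[15.000,22.500,11.800] diag=61.882


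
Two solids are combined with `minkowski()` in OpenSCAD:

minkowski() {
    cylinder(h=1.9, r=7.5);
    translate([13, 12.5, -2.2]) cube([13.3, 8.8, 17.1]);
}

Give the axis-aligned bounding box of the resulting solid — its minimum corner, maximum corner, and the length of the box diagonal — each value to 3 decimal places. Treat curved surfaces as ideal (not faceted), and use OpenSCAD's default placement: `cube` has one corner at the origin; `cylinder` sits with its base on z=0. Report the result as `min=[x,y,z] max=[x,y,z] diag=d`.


A = translate([13, 12.5, -2.2]) cube([13.3, 8.8, 17.1]) → bbox [13,12.5,-2.2] .. [26.3,21.3,14.9]
B = cylinder(h=1.9, r=7.5) → bbox [-7.5,-7.5,0] .. [7.5,7.5,1.9]
lo = A.lo+B.lo = [13-7.5, 12.5-7.5, -2.2+0] = [5.500,5.000,-2.200]
hi = A.hi+B.hi = [26.3+7.5, 21.3+7.5, 14.9+1.9] = [33.800,28.800,16.800]
diag = √(28.3²+23.8²+19²) = √1728.33 = 41.573

min=[5.500,5.000,-2.200] max=[33.800,28.800,16.800] diag=41.573


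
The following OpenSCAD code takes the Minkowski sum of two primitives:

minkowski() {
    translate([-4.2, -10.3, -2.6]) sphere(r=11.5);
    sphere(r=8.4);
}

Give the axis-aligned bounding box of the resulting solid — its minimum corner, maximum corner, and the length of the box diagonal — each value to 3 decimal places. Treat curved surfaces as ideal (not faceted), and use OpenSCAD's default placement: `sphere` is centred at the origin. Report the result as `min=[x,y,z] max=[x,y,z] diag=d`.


min=[-24.100,-30.200,-22.500] max=[15.700,9.600,17.300] diag=68.936

A = translate([-4.2, -10.3, -2.6]) sphere(r=11.5) → bbox [-15.7,-21.8,-14.1] .. [7.3,1.2,8.9]
B = sphere(r=8.4) → bbox [-8.4,-8.4,-8.4] .. [8.4,8.4,8.4]
lo = A.lo+B.lo = [-15.7-8.4, -21.8-8.4, -14.1-8.4] = [-24.100,-30.200,-22.500]
hi = A.hi+B.hi = [7.3+8.4, 1.2+8.4, 8.9+8.4] = [15.700,9.600,17.300]
diag = √(39.8²+39.8²+39.8²) = √4752.12 = 68.936


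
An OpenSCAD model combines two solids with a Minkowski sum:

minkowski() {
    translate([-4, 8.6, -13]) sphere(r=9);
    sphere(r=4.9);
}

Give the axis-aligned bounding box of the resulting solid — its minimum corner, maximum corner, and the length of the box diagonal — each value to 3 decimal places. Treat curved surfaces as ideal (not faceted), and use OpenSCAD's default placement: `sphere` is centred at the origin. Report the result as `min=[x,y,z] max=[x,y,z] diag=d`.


min=[-17.900,-5.300,-26.900] max=[9.900,22.500,0.900] diag=48.151

A = translate([-4, 8.6, -13]) sphere(r=9) → bbox [-13,-0.4,-22] .. [5,17.6,-4]
B = sphere(r=4.9) → bbox [-4.9,-4.9,-4.9] .. [4.9,4.9,4.9]
lo = A.lo+B.lo = [-13-4.9, -0.4-4.9, -22-4.9] = [-17.900,-5.300,-26.900]
hi = A.hi+B.hi = [5+4.9, 17.6+4.9, -4+4.9] = [9.900,22.500,0.900]
diag = √(27.8²+27.8²+27.8²) = √2318.52 = 48.151


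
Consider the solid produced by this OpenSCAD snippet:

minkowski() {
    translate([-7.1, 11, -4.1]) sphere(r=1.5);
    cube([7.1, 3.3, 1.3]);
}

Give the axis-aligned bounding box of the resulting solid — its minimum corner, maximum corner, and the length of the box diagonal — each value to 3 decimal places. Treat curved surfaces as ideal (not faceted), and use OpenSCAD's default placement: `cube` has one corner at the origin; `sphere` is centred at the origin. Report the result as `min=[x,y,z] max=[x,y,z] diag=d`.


A = translate([-7.1, 11, -4.1]) sphere(r=1.5) → bbox [-8.6,9.5,-5.6] .. [-5.6,12.5,-2.6]
B = cube([7.1, 3.3, 1.3]) → bbox [0,0,0] .. [7.1,3.3,1.3]
lo = A.lo+B.lo = [-8.6+0, 9.5+0, -5.6+0] = [-8.600,9.500,-5.600]
hi = A.hi+B.hi = [-5.6+7.1, 12.5+3.3, -2.6+1.3] = [1.500,15.800,-1.300]
diag = √(10.1²+6.3²+4.3²) = √160.19 = 12.657

min=[-8.600,9.500,-5.600] max=[1.500,15.800,-1.300] diag=12.657
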